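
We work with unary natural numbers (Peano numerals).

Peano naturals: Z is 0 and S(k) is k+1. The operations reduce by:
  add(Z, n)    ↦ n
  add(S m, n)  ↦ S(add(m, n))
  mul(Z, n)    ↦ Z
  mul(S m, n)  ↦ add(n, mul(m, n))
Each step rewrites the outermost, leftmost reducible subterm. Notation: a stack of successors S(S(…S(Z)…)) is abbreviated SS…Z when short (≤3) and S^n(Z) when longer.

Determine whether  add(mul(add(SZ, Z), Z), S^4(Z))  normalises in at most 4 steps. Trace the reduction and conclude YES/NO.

  start: add(mul(add(SZ, Z), Z), S^4(Z))
  step 1: add(mul(S(add(Z, Z)), Z), S^4(Z))
  step 2: add(add(Z, mul(add(Z, Z), Z)), S^4(Z))
  step 3: add(mul(add(Z, Z), Z), S^4(Z))
  step 4: add(mul(Z, Z), S^4(Z))

Answer: NO — after 4 steps the term is add(mul(Z, Z), S^4(Z)), not yet normal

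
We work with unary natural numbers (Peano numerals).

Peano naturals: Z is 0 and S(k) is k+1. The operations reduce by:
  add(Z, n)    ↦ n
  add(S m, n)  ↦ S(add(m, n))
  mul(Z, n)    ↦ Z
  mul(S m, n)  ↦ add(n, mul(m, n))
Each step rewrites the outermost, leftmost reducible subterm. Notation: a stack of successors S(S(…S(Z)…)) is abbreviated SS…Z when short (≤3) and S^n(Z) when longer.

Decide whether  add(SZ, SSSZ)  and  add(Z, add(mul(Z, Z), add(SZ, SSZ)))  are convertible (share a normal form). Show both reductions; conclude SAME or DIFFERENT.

Term A:
  start: add(SZ, SSSZ)
  step 1: S(add(Z, SSSZ))
  step 2: S^4(Z)

Term B:
  start: add(Z, add(mul(Z, Z), add(SZ, SSZ)))
  step 1: add(mul(Z, Z), add(SZ, SSZ))
  step 2: add(Z, add(SZ, SSZ))
  step 3: add(SZ, SSZ)
  step 4: S(add(Z, SSZ))
  step 5: SSSZ

Answer: DIFFERENT — A ⇓ S^4(Z), B ⇓ SSSZ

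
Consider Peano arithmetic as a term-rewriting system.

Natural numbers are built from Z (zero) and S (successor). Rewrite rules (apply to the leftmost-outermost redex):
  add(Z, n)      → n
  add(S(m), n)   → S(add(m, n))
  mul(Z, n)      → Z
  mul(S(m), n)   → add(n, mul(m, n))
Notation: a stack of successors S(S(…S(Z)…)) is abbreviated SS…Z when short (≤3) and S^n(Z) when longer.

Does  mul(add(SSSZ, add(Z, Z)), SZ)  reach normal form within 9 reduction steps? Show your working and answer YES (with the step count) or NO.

  start: mul(add(SSSZ, add(Z, Z)), SZ)
  step 1: mul(S(add(SSZ, add(Z, Z))), SZ)
  step 2: add(SZ, mul(add(SSZ, add(Z, Z)), SZ))
  step 3: S(add(Z, mul(add(SSZ, add(Z, Z)), SZ)))
  step 4: S(mul(add(SSZ, add(Z, Z)), SZ))
  step 5: S(mul(S(add(SZ, add(Z, Z))), SZ))
  step 6: S(add(SZ, mul(add(SZ, add(Z, Z)), SZ)))
  step 7: S(S(add(Z, mul(add(SZ, add(Z, Z)), SZ))))
  step 8: S(S(mul(add(SZ, add(Z, Z)), SZ)))
  step 9: S(S(mul(S(add(Z, add(Z, Z))), SZ)))

Answer: NO — after 9 steps the term is S(S(mul(S(add(Z, add(Z, Z))), SZ))), not yet normal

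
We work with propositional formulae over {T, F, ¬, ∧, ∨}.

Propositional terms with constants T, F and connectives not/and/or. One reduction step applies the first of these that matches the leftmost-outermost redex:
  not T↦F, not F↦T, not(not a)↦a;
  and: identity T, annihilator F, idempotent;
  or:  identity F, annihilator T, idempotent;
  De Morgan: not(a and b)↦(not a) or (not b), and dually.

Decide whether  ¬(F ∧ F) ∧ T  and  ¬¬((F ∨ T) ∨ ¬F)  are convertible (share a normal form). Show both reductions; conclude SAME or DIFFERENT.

Answer: SAME — A ⇓ T, B ⇓ T

Reduction:
Term A:
  start: ¬(F ∧ F) ∧ T
  →1  ¬(F ∧ F)
  →2  ¬F ∨ ¬F
  →3  ¬F
  →4  T

Term B:
  start: ¬¬((F ∨ T) ∨ ¬F)
  →1  (F ∨ T) ∨ ¬F
  →2  T ∨ ¬F
  →3  T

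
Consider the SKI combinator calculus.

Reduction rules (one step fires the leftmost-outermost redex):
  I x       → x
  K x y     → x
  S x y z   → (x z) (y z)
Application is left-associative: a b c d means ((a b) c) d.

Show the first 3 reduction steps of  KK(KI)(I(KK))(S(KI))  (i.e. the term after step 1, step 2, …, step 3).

  start: KK(KI)(I(KK))(S(KI))
  [1] K(I(KK))(S(KI))
  [2] I(KK)
  [3] KK

Answer: after 3 steps: KK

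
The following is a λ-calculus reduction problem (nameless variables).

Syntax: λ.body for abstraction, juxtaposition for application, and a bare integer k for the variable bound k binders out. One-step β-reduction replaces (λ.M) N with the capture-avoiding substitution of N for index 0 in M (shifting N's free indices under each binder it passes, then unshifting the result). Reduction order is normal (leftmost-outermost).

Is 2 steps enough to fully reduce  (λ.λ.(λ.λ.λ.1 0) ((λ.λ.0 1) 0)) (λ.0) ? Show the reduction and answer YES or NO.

  start: (λ.λ.(λ.λ.λ.1 0) ((λ.λ.0 1) 0)) (λ.0)
  →1  λ.(λ.λ.λ.1 0) ((λ.λ.0 1) 0)
  →2  λ.λ.λ.1 0

Answer: YES — reaches normal form λ.λ.λ.1 0 in 2 ≤ 2 steps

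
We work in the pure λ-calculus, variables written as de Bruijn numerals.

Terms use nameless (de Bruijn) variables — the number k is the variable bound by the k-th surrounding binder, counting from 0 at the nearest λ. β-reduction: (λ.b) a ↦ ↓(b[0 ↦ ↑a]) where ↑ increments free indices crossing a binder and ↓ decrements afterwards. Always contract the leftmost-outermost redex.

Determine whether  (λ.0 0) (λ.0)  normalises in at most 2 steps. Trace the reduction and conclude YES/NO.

  start: (λ.0 0) (λ.0)
  [1] (λ.0) (λ.0)
  [2] λ.0

Answer: YES — reaches normal form λ.0 in 2 ≤ 2 steps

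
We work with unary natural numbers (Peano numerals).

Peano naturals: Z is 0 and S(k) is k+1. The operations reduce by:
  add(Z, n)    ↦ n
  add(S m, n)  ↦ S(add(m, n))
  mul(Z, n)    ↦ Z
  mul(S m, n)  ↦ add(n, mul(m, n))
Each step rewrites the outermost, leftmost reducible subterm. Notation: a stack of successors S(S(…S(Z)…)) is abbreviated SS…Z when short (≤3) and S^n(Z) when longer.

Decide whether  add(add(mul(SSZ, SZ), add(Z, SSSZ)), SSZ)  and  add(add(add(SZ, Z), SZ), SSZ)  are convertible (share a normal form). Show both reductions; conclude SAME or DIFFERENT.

Term A:
  start: add(add(mul(SSZ, SZ), add(Z, SSSZ)), SSZ)
  →1  add(add(add(SZ, mul(SZ, SZ)), add(Z, SSSZ)), SSZ)
  →2  add(add(S(add(Z, mul(SZ, SZ))), add(Z, SSSZ)), SSZ)
  →3  add(S(add(add(Z, mul(SZ, SZ)), add(Z, SSSZ))), SSZ)
  →4  S(add(add(add(Z, mul(SZ, SZ)), add(Z, SSSZ)), SSZ))
  →5  S(add(add(mul(SZ, SZ), add(Z, SSSZ)), SSZ))
  →6  S(add(add(add(SZ, mul(Z, SZ)), add(Z, SSSZ)), SSZ))
  →7  S(add(add(S(add(Z, mul(Z, SZ))), add(Z, SSSZ)), SSZ))
  →8  S(add(S(add(add(Z, mul(Z, SZ)), add(Z, SSSZ))), SSZ))
  →9  S(S(add(add(add(Z, mul(Z, SZ)), add(Z, SSSZ)), SSZ)))
  →10  S(S(add(add(mul(Z, SZ), add(Z, SSSZ)), SSZ)))
  →11  S(S(add(add(Z, add(Z, SSSZ)), SSZ)))
  →12  S(S(add(add(Z, SSSZ), SSZ)))
  →13  S(S(add(SSSZ, SSZ)))
  →14  S(S(S(add(SSZ, SSZ))))
  →15  S(S(S(S(add(SZ, SSZ)))))
  →16  S(S(S(S(S(add(Z, SSZ))))))
  →17  S^7(Z)

Term B:
  start: add(add(add(SZ, Z), SZ), SSZ)
  →1  add(add(S(add(Z, Z)), SZ), SSZ)
  →2  add(S(add(add(Z, Z), SZ)), SSZ)
  →3  S(add(add(add(Z, Z), SZ), SSZ))
  →4  S(add(add(Z, SZ), SSZ))
  →5  S(add(SZ, SSZ))
  →6  S(S(add(Z, SSZ)))
  →7  S^4(Z)

Answer: DIFFERENT — A ⇓ S^7(Z), B ⇓ S^4(Z)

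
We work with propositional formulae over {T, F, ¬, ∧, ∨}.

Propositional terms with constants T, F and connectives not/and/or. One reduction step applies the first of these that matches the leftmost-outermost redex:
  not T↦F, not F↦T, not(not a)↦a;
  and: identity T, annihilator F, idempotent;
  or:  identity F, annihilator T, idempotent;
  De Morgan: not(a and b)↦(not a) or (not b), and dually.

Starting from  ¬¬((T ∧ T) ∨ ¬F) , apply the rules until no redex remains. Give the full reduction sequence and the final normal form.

  start: ¬¬((T ∧ T) ∨ ¬F)
  step 1: (T ∧ T) ∨ ¬F
  step 2: T ∨ ¬F
  step 3: T

Answer: normal form = T  (in 3 steps)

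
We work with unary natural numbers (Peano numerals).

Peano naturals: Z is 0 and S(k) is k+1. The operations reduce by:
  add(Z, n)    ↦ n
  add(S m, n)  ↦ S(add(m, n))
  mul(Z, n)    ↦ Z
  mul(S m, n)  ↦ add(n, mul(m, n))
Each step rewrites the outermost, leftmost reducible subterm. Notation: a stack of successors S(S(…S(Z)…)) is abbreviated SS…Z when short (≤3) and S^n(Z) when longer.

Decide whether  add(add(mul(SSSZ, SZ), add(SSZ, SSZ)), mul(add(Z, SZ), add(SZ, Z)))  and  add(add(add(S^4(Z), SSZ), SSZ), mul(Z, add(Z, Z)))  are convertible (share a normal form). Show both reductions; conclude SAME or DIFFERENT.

Term A:
  start: add(add(mul(SSSZ, SZ), add(SSZ, SSZ)), mul(add(Z, SZ), add(SZ, Z)))
  →1  add(add(add(SZ, mul(SSZ, SZ)), add(SSZ, SSZ)), mul(add(Z, SZ), add(SZ, Z)))
  →2  add(add(S(add(Z, mul(SSZ, SZ))), add(SSZ, SSZ)), mul(add(Z, SZ), add(SZ, Z)))
  →3  add(S(add(add(Z, mul(SSZ, SZ)), add(SSZ, SSZ))), mul(add(Z, SZ), add(SZ, Z)))
  →4  S(add(add(add(Z, mul(SSZ, SZ)), add(SSZ, SSZ)), mul(add(Z, SZ), add(SZ, Z))))
  →5  S(add(add(mul(SSZ, SZ), add(SSZ, SSZ)), mul(add(Z, SZ), add(SZ, Z))))
  →6  S(add(add(add(SZ, mul(SZ, SZ)), add(SSZ, SSZ)), mul(add(Z, SZ), add(SZ, Z))))
  →7  S(add(add(S(add(Z, mul(SZ, SZ))), add(SSZ, SSZ)), mul(add(Z, SZ), add(SZ, Z))))
  →8  S(add(S(add(add(Z, mul(SZ, SZ)), add(SSZ, SSZ))), mul(add(Z, SZ), add(SZ, Z))))
  →9  S(S(add(add(add(Z, mul(SZ, SZ)), add(SSZ, SSZ)), mul(add(Z, SZ), add(SZ, Z)))))
  →10  S(S(add(add(mul(SZ, SZ), add(SSZ, SSZ)), mul(add(Z, SZ), add(SZ, Z)))))
  →11  S(S(add(add(add(SZ, mul(Z, SZ)), add(SSZ, SSZ)), mul(add(Z, SZ), add(SZ, Z)))))
  →12  S(S(add(add(S(add(Z, mul(Z, SZ))), add(SSZ, SSZ)), mul(add(Z, SZ), add(SZ, Z)))))
  →13  S(S(add(S(add(add(Z, mul(Z, SZ)), add(SSZ, SSZ))), mul(add(Z, SZ), add(SZ, Z)))))
  →14  S(S(S(add(add(add(Z, mul(Z, SZ)), add(SSZ, SSZ)), mul(add(Z, SZ), add(SZ, Z))))))
  →15  S(S(S(add(add(mul(Z, SZ), add(SSZ, SSZ)), mul(add(Z, SZ), add(SZ, Z))))))
  →16  S(S(S(add(add(Z, add(SSZ, SSZ)), mul(add(Z, SZ), add(SZ, Z))))))
  →17  S(S(S(add(add(SSZ, SSZ), mul(add(Z, SZ), add(SZ, Z))))))
  →18  S(S(S(add(S(add(SZ, SSZ)), mul(add(Z, SZ), add(SZ, Z))))))
  →19  S(S(S(S(add(add(SZ, SSZ), mul(add(Z, SZ), add(SZ, Z)))))))
  →20  S(S(S(S(add(S(add(Z, SSZ)), mul(add(Z, SZ), add(SZ, Z)))))))
  →21  S(S(S(S(S(add(add(Z, SSZ), mul(add(Z, SZ), add(SZ, Z))))))))
  →22  S(S(S(S(S(add(SSZ, mul(add(Z, SZ), add(SZ, Z))))))))
  →23  S(S(S(S(S(S(add(SZ, mul(add(Z, SZ), add(SZ, Z)))))))))
  →24  S(S(S(S(S(S(S(add(Z, mul(add(Z, SZ), add(SZ, Z))))))))))
  →25  S(S(S(S(S(S(S(mul(add(Z, SZ), add(SZ, Z)))))))))
  →26  S(S(S(S(S(S(S(mul(SZ, add(SZ, Z)))))))))
  →27  S(S(S(S(S(S(S(add(add(SZ, Z), mul(Z, add(SZ, Z))))))))))
  →28  S(S(S(S(S(S(S(add(S(add(Z, Z)), mul(Z, add(SZ, Z))))))))))
  →29  S(S(S(S(S(S(S(S(add(add(Z, Z), mul(Z, add(SZ, Z)))))))))))
  →30  S(S(S(S(S(S(S(S(add(Z, mul(Z, add(SZ, Z)))))))))))
  →31  S(S(S(S(S(S(S(S(mul(Z, add(SZ, Z))))))))))
  →32  S^8(Z)

Term B:
  start: add(add(add(S^4(Z), SSZ), SSZ), mul(Z, add(Z, Z)))
  →1  add(add(S(add(SSSZ, SSZ)), SSZ), mul(Z, add(Z, Z)))
  →2  add(S(add(add(SSSZ, SSZ), SSZ)), mul(Z, add(Z, Z)))
  →3  S(add(add(add(SSSZ, SSZ), SSZ), mul(Z, add(Z, Z))))
  →4  S(add(add(S(add(SSZ, SSZ)), SSZ), mul(Z, add(Z, Z))))
  →5  S(add(S(add(add(SSZ, SSZ), SSZ)), mul(Z, add(Z, Z))))
  →6  S(S(add(add(add(SSZ, SSZ), SSZ), mul(Z, add(Z, Z)))))
  →7  S(S(add(add(S(add(SZ, SSZ)), SSZ), mul(Z, add(Z, Z)))))
  →8  S(S(add(S(add(add(SZ, SSZ), SSZ)), mul(Z, add(Z, Z)))))
  →9  S(S(S(add(add(add(SZ, SSZ), SSZ), mul(Z, add(Z, Z))))))
  →10  S(S(S(add(add(S(add(Z, SSZ)), SSZ), mul(Z, add(Z, Z))))))
  →11  S(S(S(add(S(add(add(Z, SSZ), SSZ)), mul(Z, add(Z, Z))))))
  →12  S(S(S(S(add(add(add(Z, SSZ), SSZ), mul(Z, add(Z, Z)))))))
  →13  S(S(S(S(add(add(SSZ, SSZ), mul(Z, add(Z, Z)))))))
  →14  S(S(S(S(add(S(add(SZ, SSZ)), mul(Z, add(Z, Z)))))))
  →15  S(S(S(S(S(add(add(SZ, SSZ), mul(Z, add(Z, Z))))))))
  →16  S(S(S(S(S(add(S(add(Z, SSZ)), mul(Z, add(Z, Z))))))))
  →17  S(S(S(S(S(S(add(add(Z, SSZ), mul(Z, add(Z, Z)))))))))
  →18  S(S(S(S(S(S(add(SSZ, mul(Z, add(Z, Z)))))))))
  →19  S(S(S(S(S(S(S(add(SZ, mul(Z, add(Z, Z))))))))))
  →20  S(S(S(S(S(S(S(S(add(Z, mul(Z, add(Z, Z)))))))))))
  →21  S(S(S(S(S(S(S(S(mul(Z, add(Z, Z))))))))))
  →22  S^8(Z)

Answer: SAME — A ⇓ S^8(Z), B ⇓ S^8(Z)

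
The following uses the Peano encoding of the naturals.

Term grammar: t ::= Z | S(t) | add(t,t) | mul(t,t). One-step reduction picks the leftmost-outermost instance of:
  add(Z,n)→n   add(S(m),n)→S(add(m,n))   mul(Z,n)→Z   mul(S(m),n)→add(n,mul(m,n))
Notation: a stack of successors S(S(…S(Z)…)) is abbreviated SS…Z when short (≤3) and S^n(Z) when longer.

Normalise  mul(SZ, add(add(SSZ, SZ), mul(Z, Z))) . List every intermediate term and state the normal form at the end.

Answer: normal form = SSSZ  (in 14 steps)

Reduction:
  start: mul(SZ, add(add(SSZ, SZ), mul(Z, Z)))
  step 1: add(add(add(SSZ, SZ), mul(Z, Z)), mul(Z, add(add(SSZ, SZ), mul(Z, Z))))
  step 2: add(add(S(add(SZ, SZ)), mul(Z, Z)), mul(Z, add(add(SSZ, SZ), mul(Z, Z))))
  step 3: add(S(add(add(SZ, SZ), mul(Z, Z))), mul(Z, add(add(SSZ, SZ), mul(Z, Z))))
  step 4: S(add(add(add(SZ, SZ), mul(Z, Z)), mul(Z, add(add(SSZ, SZ), mul(Z, Z)))))
  step 5: S(add(add(S(add(Z, SZ)), mul(Z, Z)), mul(Z, add(add(SSZ, SZ), mul(Z, Z)))))
  step 6: S(add(S(add(add(Z, SZ), mul(Z, Z))), mul(Z, add(add(SSZ, SZ), mul(Z, Z)))))
  step 7: S(S(add(add(add(Z, SZ), mul(Z, Z)), mul(Z, add(add(SSZ, SZ), mul(Z, Z))))))
  step 8: S(S(add(add(SZ, mul(Z, Z)), mul(Z, add(add(SSZ, SZ), mul(Z, Z))))))
  step 9: S(S(add(S(add(Z, mul(Z, Z))), mul(Z, add(add(SSZ, SZ), mul(Z, Z))))))
  step 10: S(S(S(add(add(Z, mul(Z, Z)), mul(Z, add(add(SSZ, SZ), mul(Z, Z)))))))
  step 11: S(S(S(add(mul(Z, Z), mul(Z, add(add(SSZ, SZ), mul(Z, Z)))))))
  step 12: S(S(S(add(Z, mul(Z, add(add(SSZ, SZ), mul(Z, Z)))))))
  step 13: S(S(S(mul(Z, add(add(SSZ, SZ), mul(Z, Z))))))
  step 14: SSSZ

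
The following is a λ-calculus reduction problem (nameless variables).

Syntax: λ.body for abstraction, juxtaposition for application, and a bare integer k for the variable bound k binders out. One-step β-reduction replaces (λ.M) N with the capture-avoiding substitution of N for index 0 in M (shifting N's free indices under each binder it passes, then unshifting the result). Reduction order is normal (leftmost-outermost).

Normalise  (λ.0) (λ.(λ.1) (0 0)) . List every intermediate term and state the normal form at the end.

  start: (λ.0) (λ.(λ.1) (0 0))
  [1] λ.(λ.1) (0 0)
  [2] λ.0

Answer: normal form = λ.0  (in 2 steps)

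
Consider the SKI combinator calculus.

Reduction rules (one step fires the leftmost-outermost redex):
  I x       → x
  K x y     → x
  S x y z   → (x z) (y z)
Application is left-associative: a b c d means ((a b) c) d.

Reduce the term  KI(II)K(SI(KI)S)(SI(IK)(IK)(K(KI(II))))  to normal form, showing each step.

  start: KI(II)K(SI(KI)S)(SI(IK)(IK)(K(KI(II))))
  →1  IK(SI(KI)S)(SI(IK)(IK)(K(KI(II))))
  →2  K(SI(KI)S)(SI(IK)(IK)(K(KI(II))))
  →3  SI(KI)S
  →4  IS(KIS)
  →5  S(KIS)
  →6  SI

Answer: normal form = SI  (in 6 steps)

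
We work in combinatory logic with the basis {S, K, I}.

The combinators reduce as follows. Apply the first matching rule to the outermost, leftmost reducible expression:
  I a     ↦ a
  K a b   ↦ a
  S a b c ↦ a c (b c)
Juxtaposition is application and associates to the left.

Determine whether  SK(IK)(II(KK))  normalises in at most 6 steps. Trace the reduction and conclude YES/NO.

  start: SK(IK)(II(KK))
  step 1: K(II(KK))(IK(II(KK)))
  step 2: II(KK)
  step 3: I(KK)
  step 4: KK

Answer: YES — reaches normal form KK in 4 ≤ 6 steps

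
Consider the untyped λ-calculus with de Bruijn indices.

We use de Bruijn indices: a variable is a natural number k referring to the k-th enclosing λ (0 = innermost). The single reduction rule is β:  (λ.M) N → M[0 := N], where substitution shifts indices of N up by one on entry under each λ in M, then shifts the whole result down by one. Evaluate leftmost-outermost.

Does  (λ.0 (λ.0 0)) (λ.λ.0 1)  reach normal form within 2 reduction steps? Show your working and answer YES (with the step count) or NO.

  start: (λ.0 (λ.0 0)) (λ.λ.0 1)
  step 1: (λ.λ.0 1) (λ.0 0)
  step 2: λ.0 (λ.0 0)

Answer: YES — reaches normal form λ.0 (λ.0 0) in 2 ≤ 2 steps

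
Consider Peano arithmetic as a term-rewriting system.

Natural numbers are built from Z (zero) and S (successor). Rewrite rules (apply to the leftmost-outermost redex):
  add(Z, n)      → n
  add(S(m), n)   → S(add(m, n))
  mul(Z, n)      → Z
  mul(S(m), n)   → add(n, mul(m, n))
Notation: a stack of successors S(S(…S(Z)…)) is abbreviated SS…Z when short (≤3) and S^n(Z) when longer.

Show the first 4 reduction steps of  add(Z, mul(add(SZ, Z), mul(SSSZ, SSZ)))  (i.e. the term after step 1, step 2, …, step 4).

  start: add(Z, mul(add(SZ, Z), mul(SSSZ, SSZ)))
  [1] mul(add(SZ, Z), mul(SSSZ, SSZ))
  [2] mul(S(add(Z, Z)), mul(SSSZ, SSZ))
  [3] add(mul(SSSZ, SSZ), mul(add(Z, Z), mul(SSSZ, SSZ)))
  [4] add(add(SSZ, mul(SSZ, SSZ)), mul(add(Z, Z), mul(SSSZ, SSZ)))

Answer: after 4 steps: add(add(SSZ, mul(SSZ, SSZ)), mul(add(Z, Z), mul(SSSZ, SSZ)))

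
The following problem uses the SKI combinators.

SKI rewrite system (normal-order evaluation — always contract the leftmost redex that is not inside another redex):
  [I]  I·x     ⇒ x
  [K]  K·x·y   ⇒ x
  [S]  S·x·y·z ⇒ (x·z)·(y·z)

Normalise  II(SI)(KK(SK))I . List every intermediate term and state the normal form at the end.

Answer: normal form = KI  (in 6 steps)

Reduction:
  start: II(SI)(KK(SK))I
  [1] I(SI)(KK(SK))I
  [2] SI(KK(SK))I
  [3] II(KK(SK)I)
  [4] I(KK(SK)I)
  [5] KK(SK)I
  [6] KI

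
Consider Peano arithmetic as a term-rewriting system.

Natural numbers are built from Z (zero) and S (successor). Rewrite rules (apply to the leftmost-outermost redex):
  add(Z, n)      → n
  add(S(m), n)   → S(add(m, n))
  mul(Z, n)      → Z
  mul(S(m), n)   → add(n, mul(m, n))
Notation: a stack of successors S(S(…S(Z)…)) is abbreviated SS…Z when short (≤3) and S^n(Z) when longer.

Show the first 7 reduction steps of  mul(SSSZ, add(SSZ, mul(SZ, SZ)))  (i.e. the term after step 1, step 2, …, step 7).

  start: mul(SSSZ, add(SSZ, mul(SZ, SZ)))
  step 1: add(add(SSZ, mul(SZ, SZ)), mul(SSZ, add(SSZ, mul(SZ, SZ))))
  step 2: add(S(add(SZ, mul(SZ, SZ))), mul(SSZ, add(SSZ, mul(SZ, SZ))))
  step 3: S(add(add(SZ, mul(SZ, SZ)), mul(SSZ, add(SSZ, mul(SZ, SZ)))))
  step 4: S(add(S(add(Z, mul(SZ, SZ))), mul(SSZ, add(SSZ, mul(SZ, SZ)))))
  step 5: S(S(add(add(Z, mul(SZ, SZ)), mul(SSZ, add(SSZ, mul(SZ, SZ))))))
  step 6: S(S(add(mul(SZ, SZ), mul(SSZ, add(SSZ, mul(SZ, SZ))))))
  step 7: S(S(add(add(SZ, mul(Z, SZ)), mul(SSZ, add(SSZ, mul(SZ, SZ))))))

Answer: after 7 steps: S(S(add(add(SZ, mul(Z, SZ)), mul(SSZ, add(SSZ, mul(SZ, SZ))))))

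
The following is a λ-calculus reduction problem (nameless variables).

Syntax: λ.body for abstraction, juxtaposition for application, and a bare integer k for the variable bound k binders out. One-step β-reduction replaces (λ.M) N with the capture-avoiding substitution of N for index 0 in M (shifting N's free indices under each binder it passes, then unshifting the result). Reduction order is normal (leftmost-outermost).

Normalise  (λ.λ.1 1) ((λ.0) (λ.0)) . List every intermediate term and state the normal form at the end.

  start: (λ.λ.1 1) ((λ.0) (λ.0))
  step 1: λ.(λ.0) (λ.0) ((λ.0) (λ.0))
  step 2: λ.(λ.0) ((λ.0) (λ.0))
  step 3: λ.(λ.0) (λ.0)
  step 4: λ.λ.0

Answer: normal form = λ.λ.0  (in 4 steps)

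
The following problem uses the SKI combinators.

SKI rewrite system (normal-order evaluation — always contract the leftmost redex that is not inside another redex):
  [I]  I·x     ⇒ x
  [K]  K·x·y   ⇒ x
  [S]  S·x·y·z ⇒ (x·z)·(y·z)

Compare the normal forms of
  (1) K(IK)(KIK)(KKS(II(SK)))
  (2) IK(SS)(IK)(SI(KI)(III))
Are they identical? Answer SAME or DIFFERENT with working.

Answer: DIFFERENT — A ⇓ K(K(SK)), B ⇓ SSI

Working:
Term A:
  start: K(IK)(KIK)(KKS(II(SK)))
  →1  IK(KKS(II(SK)))
  →2  K(KKS(II(SK)))
  →3  K(K(II(SK)))
  →4  K(K(I(SK)))
  →5  K(K(SK))

Term B:
  start: IK(SS)(IK)(SI(KI)(III))
  →1  K(SS)(IK)(SI(KI)(III))
  →2  SS(SI(KI)(III))
  →3  SS(I(III)(KI(III)))
  →4  SS(III(KI(III)))
  →5  SS(II(KI(III)))
  →6  SS(I(KI(III)))
  →7  SS(KI(III))
  →8  SSI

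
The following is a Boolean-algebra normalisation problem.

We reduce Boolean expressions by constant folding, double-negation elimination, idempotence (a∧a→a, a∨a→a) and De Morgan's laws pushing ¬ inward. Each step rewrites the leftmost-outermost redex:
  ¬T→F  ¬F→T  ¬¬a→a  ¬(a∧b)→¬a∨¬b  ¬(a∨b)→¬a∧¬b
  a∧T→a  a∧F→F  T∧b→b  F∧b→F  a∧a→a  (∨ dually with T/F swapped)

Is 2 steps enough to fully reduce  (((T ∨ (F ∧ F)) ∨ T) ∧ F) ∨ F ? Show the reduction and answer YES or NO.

Answer: YES — reaches normal form F in 2 ≤ 2 steps

Working:
  start: (((T ∨ (F ∧ F)) ∨ T) ∧ F) ∨ F
  →1  ((T ∨ (F ∧ F)) ∨ T) ∧ F
  →2  F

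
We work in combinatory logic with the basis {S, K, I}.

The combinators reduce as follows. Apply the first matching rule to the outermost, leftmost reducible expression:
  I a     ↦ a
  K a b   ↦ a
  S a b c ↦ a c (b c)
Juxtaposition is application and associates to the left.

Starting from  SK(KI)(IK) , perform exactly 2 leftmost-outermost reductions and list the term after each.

  start: SK(KI)(IK)
  [1] K(IK)(KI(IK))
  [2] IK

Answer: after 2 steps: IK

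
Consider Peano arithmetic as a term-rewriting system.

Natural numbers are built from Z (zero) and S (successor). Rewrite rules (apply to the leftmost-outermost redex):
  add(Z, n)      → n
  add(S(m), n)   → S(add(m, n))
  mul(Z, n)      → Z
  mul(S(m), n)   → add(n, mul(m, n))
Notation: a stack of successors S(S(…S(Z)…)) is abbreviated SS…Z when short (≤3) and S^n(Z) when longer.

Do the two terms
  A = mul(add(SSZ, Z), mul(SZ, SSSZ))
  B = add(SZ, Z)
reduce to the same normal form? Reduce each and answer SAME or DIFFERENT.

Answer: DIFFERENT — A ⇓ S^6(Z), B ⇓ SZ

Working:
Term A:
  start: mul(add(SSZ, Z), mul(SZ, SSSZ))
  step 1: mul(S(add(SZ, Z)), mul(SZ, SSSZ))
  step 2: add(mul(SZ, SSSZ), mul(add(SZ, Z), mul(SZ, SSSZ)))
  step 3: add(add(SSSZ, mul(Z, SSSZ)), mul(add(SZ, Z), mul(SZ, SSSZ)))
  step 4: add(S(add(SSZ, mul(Z, SSSZ))), mul(add(SZ, Z), mul(SZ, SSSZ)))
  step 5: S(add(add(SSZ, mul(Z, SSSZ)), mul(add(SZ, Z), mul(SZ, SSSZ))))
  step 6: S(add(S(add(SZ, mul(Z, SSSZ))), mul(add(SZ, Z), mul(SZ, SSSZ))))
  step 7: S(S(add(add(SZ, mul(Z, SSSZ)), mul(add(SZ, Z), mul(SZ, SSSZ)))))
  step 8: S(S(add(S(add(Z, mul(Z, SSSZ))), mul(add(SZ, Z), mul(SZ, SSSZ)))))
  step 9: S(S(S(add(add(Z, mul(Z, SSSZ)), mul(add(SZ, Z), mul(SZ, SSSZ))))))
  step 10: S(S(S(add(mul(Z, SSSZ), mul(add(SZ, Z), mul(SZ, SSSZ))))))
  step 11: S(S(S(add(Z, mul(add(SZ, Z), mul(SZ, SSSZ))))))
  step 12: S(S(S(mul(add(SZ, Z), mul(SZ, SSSZ)))))
  step 13: S(S(S(mul(S(add(Z, Z)), mul(SZ, SSSZ)))))
  step 14: S(S(S(add(mul(SZ, SSSZ), mul(add(Z, Z), mul(SZ, SSSZ))))))
  step 15: S(S(S(add(add(SSSZ, mul(Z, SSSZ)), mul(add(Z, Z), mul(SZ, SSSZ))))))
  step 16: S(S(S(add(S(add(SSZ, mul(Z, SSSZ))), mul(add(Z, Z), mul(SZ, SSSZ))))))
  step 17: S(S(S(S(add(add(SSZ, mul(Z, SSSZ)), mul(add(Z, Z), mul(SZ, SSSZ)))))))
  step 18: S(S(S(S(add(S(add(SZ, mul(Z, SSSZ))), mul(add(Z, Z), mul(SZ, SSSZ)))))))
  step 19: S(S(S(S(S(add(add(SZ, mul(Z, SSSZ)), mul(add(Z, Z), mul(SZ, SSSZ))))))))
  step 20: S(S(S(S(S(add(S(add(Z, mul(Z, SSSZ))), mul(add(Z, Z), mul(SZ, SSSZ))))))))
  step 21: S(S(S(S(S(S(add(add(Z, mul(Z, SSSZ)), mul(add(Z, Z), mul(SZ, SSSZ)))))))))
  step 22: S(S(S(S(S(S(add(mul(Z, SSSZ), mul(add(Z, Z), mul(SZ, SSSZ)))))))))
  step 23: S(S(S(S(S(S(add(Z, mul(add(Z, Z), mul(SZ, SSSZ)))))))))
  step 24: S(S(S(S(S(S(mul(add(Z, Z), mul(SZ, SSSZ))))))))
  step 25: S(S(S(S(S(S(mul(Z, mul(SZ, SSSZ))))))))
  step 26: S^6(Z)

Term B:
  start: add(SZ, Z)
  step 1: S(add(Z, Z))
  step 2: SZ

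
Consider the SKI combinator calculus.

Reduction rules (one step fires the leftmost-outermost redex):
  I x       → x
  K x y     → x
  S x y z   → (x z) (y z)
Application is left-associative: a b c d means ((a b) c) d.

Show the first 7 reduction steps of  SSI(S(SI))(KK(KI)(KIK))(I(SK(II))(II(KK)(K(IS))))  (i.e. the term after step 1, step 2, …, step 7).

Answer: after 7 steps: KIK(I(S(SI))(KK(KI)(KIK))(KK(KI)(KIK)(I(S(SI))(KK(KI)(KIK)))))(I(SK(II))(II(KK)(K(IS))))

Working:
  start: SSI(S(SI))(KK(KI)(KIK))(I(SK(II))(II(KK)(K(IS))))
  [1] S(S(SI))(I(S(SI)))(KK(KI)(KIK))(I(SK(II))(II(KK)(K(IS))))
  [2] S(SI)(KK(KI)(KIK))(I(S(SI))(KK(KI)(KIK)))(I(SK(II))(II(KK)(K(IS))))
  [3] SI(I(S(SI))(KK(KI)(KIK)))(KK(KI)(KIK)(I(S(SI))(KK(KI)(KIK))))(I(SK(II))(II(KK)(K(IS))))
  [4] I(KK(KI)(KIK)(I(S(SI))(KK(KI)(KIK))))(I(S(SI))(KK(KI)(KIK))(KK(KI)(KIK)(I(S(SI))(KK(KI)(KIK)))))(I(SK(II))(II(KK)(K(IS))))
  [5] KK(KI)(KIK)(I(S(SI))(KK(KI)(KIK)))(I(S(SI))(KK(KI)(KIK))(KK(KI)(KIK)(I(S(SI))(KK(KI)(KIK)))))(I(SK(II))(II(KK)(K(IS))))
  [6] K(KIK)(I(S(SI))(KK(KI)(KIK)))(I(S(SI))(KK(KI)(KIK))(KK(KI)(KIK)(I(S(SI))(KK(KI)(KIK)))))(I(SK(II))(II(KK)(K(IS))))
  [7] KIK(I(S(SI))(KK(KI)(KIK))(KK(KI)(KIK)(I(S(SI))(KK(KI)(KIK)))))(I(SK(II))(II(KK)(K(IS))))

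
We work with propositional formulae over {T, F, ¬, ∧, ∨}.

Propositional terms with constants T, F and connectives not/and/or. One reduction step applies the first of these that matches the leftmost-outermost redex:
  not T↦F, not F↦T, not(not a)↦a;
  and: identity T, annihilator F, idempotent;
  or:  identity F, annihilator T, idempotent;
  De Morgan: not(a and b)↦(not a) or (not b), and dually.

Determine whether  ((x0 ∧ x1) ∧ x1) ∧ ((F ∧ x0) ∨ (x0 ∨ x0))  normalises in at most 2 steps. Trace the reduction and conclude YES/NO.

  start: ((x0 ∧ x1) ∧ x1) ∧ ((F ∧ x0) ∨ (x0 ∨ x0))
  [1] ((x0 ∧ x1) ∧ x1) ∧ (F ∨ (x0 ∨ x0))
  [2] ((x0 ∧ x1) ∧ x1) ∧ (x0 ∨ x0)

Answer: NO — after 2 steps the term is ((x0 ∧ x1) ∧ x1) ∧ (x0 ∨ x0), not yet normal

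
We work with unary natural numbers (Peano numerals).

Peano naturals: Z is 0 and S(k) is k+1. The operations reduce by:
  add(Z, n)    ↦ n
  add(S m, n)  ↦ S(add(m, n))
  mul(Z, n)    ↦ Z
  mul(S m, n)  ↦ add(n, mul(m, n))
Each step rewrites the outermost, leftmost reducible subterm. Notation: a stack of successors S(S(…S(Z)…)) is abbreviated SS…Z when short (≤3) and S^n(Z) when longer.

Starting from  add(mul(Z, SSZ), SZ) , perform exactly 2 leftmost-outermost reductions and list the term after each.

Answer: after 2 steps: SZ

Reduction:
  start: add(mul(Z, SSZ), SZ)
  step 1: add(Z, SZ)
  step 2: SZ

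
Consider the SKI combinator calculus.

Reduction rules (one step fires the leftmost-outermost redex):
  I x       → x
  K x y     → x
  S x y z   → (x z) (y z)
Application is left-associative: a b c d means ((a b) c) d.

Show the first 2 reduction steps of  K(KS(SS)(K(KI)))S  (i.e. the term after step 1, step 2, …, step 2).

Answer: after 2 steps: S(K(KI))

Reduction:
  start: K(KS(SS)(K(KI)))S
  step 1: KS(SS)(K(KI))
  step 2: S(K(KI))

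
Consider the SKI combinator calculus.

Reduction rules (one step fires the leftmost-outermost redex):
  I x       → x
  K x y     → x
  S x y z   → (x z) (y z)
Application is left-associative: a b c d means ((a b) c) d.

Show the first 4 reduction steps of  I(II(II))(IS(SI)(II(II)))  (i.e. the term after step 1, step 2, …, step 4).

  start: I(II(II))(IS(SI)(II(II)))
  [1] II(II)(IS(SI)(II(II)))
  [2] I(II)(IS(SI)(II(II)))
  [3] II(IS(SI)(II(II)))
  [4] I(IS(SI)(II(II)))

Answer: after 4 steps: I(IS(SI)(II(II)))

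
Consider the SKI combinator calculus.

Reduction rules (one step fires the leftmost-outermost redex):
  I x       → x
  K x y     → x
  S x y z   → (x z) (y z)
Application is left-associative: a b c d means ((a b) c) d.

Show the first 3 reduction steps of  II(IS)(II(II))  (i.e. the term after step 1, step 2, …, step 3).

Answer: after 3 steps: S(II(II))

Reduction:
  start: II(IS)(II(II))
  →1  I(IS)(II(II))
  →2  IS(II(II))
  →3  S(II(II))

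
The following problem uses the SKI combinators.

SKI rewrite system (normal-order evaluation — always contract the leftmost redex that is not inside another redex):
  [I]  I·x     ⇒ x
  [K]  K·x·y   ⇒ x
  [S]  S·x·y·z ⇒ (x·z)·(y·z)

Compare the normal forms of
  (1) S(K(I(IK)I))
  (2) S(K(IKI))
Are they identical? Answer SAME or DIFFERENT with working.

Answer: SAME — A ⇓ S(K(KI)), B ⇓ S(K(KI))

Derivation:
Term A:
  start: S(K(I(IK)I))
  →1  S(K(IKI))
  →2  S(K(KI))

Term B:
  start: S(K(IKI))
  →1  S(K(KI))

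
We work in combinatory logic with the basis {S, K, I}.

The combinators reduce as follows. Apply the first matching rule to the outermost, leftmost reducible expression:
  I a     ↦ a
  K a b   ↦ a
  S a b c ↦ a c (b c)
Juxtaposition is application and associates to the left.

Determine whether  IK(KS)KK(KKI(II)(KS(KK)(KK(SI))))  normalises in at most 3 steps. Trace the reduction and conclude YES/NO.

  start: IK(KS)KK(KKI(II)(KS(KK)(KK(SI))))
  →1  K(KS)KK(KKI(II)(KS(KK)(KK(SI))))
  →2  KSK(KKI(II)(KS(KK)(KK(SI))))
  →3  S(KKI(II)(KS(KK)(KK(SI))))

Answer: NO — after 3 steps the term is S(KKI(II)(KS(KK)(KK(SI)))), not yet normal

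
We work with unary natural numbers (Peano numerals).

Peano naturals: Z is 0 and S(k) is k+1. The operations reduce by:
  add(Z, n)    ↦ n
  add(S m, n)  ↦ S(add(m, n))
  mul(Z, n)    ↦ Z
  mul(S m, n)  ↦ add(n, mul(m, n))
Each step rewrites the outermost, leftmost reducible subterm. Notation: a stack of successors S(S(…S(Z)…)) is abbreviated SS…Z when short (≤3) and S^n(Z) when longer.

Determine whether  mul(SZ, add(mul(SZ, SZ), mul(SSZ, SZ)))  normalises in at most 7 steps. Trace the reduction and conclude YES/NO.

  start: mul(SZ, add(mul(SZ, SZ), mul(SSZ, SZ)))
  →1  add(add(mul(SZ, SZ), mul(SSZ, SZ)), mul(Z, add(mul(SZ, SZ), mul(SSZ, SZ))))
  →2  add(add(add(SZ, mul(Z, SZ)), mul(SSZ, SZ)), mul(Z, add(mul(SZ, SZ), mul(SSZ, SZ))))
  →3  add(add(S(add(Z, mul(Z, SZ))), mul(SSZ, SZ)), mul(Z, add(mul(SZ, SZ), mul(SSZ, SZ))))
  →4  add(S(add(add(Z, mul(Z, SZ)), mul(SSZ, SZ))), mul(Z, add(mul(SZ, SZ), mul(SSZ, SZ))))
  →5  S(add(add(add(Z, mul(Z, SZ)), mul(SSZ, SZ)), mul(Z, add(mul(SZ, SZ), mul(SSZ, SZ)))))
  →6  S(add(add(mul(Z, SZ), mul(SSZ, SZ)), mul(Z, add(mul(SZ, SZ), mul(SSZ, SZ)))))
  →7  S(add(add(Z, mul(SSZ, SZ)), mul(Z, add(mul(SZ, SZ), mul(SSZ, SZ)))))

Answer: NO — after 7 steps the term is S(add(add(Z, mul(SSZ, SZ)), mul(Z, add(mul(SZ, SZ), mul(SSZ, SZ))))), not yet normal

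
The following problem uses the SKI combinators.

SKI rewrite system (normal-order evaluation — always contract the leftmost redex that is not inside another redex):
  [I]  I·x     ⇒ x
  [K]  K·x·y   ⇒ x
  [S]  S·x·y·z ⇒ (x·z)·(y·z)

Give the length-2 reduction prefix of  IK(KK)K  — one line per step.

  start: IK(KK)K
  [1] K(KK)K
  [2] KK

Answer: after 2 steps: KK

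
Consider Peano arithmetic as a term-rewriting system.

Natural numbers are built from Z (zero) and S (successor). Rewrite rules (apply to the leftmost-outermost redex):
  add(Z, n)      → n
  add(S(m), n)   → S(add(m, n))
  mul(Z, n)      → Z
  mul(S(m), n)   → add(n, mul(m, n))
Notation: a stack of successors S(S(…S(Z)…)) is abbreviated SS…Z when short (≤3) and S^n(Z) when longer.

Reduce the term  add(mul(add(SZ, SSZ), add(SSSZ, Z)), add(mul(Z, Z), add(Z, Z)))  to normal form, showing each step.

Answer: normal form = S^9(Z)  (in 43 steps)

Working:
  start: add(mul(add(SZ, SSZ), add(SSSZ, Z)), add(mul(Z, Z), add(Z, Z)))
  →1  add(mul(S(add(Z, SSZ)), add(SSSZ, Z)), add(mul(Z, Z), add(Z, Z)))
  →2  add(add(add(SSSZ, Z), mul(add(Z, SSZ), add(SSSZ, Z))), add(mul(Z, Z), add(Z, Z)))
  →3  add(add(S(add(SSZ, Z)), mul(add(Z, SSZ), add(SSSZ, Z))), add(mul(Z, Z), add(Z, Z)))
  →4  add(S(add(add(SSZ, Z), mul(add(Z, SSZ), add(SSSZ, Z)))), add(mul(Z, Z), add(Z, Z)))
  →5  S(add(add(add(SSZ, Z), mul(add(Z, SSZ), add(SSSZ, Z))), add(mul(Z, Z), add(Z, Z))))
  →6  S(add(add(S(add(SZ, Z)), mul(add(Z, SSZ), add(SSSZ, Z))), add(mul(Z, Z), add(Z, Z))))
  →7  S(add(S(add(add(SZ, Z), mul(add(Z, SSZ), add(SSSZ, Z)))), add(mul(Z, Z), add(Z, Z))))
  →8  S(S(add(add(add(SZ, Z), mul(add(Z, SSZ), add(SSSZ, Z))), add(mul(Z, Z), add(Z, Z)))))
  →9  S(S(add(add(S(add(Z, Z)), mul(add(Z, SSZ), add(SSSZ, Z))), add(mul(Z, Z), add(Z, Z)))))
  →10  S(S(add(S(add(add(Z, Z), mul(add(Z, SSZ), add(SSSZ, Z)))), add(mul(Z, Z), add(Z, Z)))))
  →11  S(S(S(add(add(add(Z, Z), mul(add(Z, SSZ), add(SSSZ, Z))), add(mul(Z, Z), add(Z, Z))))))
  →12  S(S(S(add(add(Z, mul(add(Z, SSZ), add(SSSZ, Z))), add(mul(Z, Z), add(Z, Z))))))
  →13  S(S(S(add(mul(add(Z, SSZ), add(SSSZ, Z)), add(mul(Z, Z), add(Z, Z))))))
  →14  S(S(S(add(mul(SSZ, add(SSSZ, Z)), add(mul(Z, Z), add(Z, Z))))))
  →15  S(S(S(add(add(add(SSSZ, Z), mul(SZ, add(SSSZ, Z))), add(mul(Z, Z), add(Z, Z))))))
  →16  S(S(S(add(add(S(add(SSZ, Z)), mul(SZ, add(SSSZ, Z))), add(mul(Z, Z), add(Z, Z))))))
  →17  S(S(S(add(S(add(add(SSZ, Z), mul(SZ, add(SSSZ, Z)))), add(mul(Z, Z), add(Z, Z))))))
  →18  S(S(S(S(add(add(add(SSZ, Z), mul(SZ, add(SSSZ, Z))), add(mul(Z, Z), add(Z, Z)))))))
  →19  S(S(S(S(add(add(S(add(SZ, Z)), mul(SZ, add(SSSZ, Z))), add(mul(Z, Z), add(Z, Z)))))))
  →20  S(S(S(S(add(S(add(add(SZ, Z), mul(SZ, add(SSSZ, Z)))), add(mul(Z, Z), add(Z, Z)))))))
  →21  S(S(S(S(S(add(add(add(SZ, Z), mul(SZ, add(SSSZ, Z))), add(mul(Z, Z), add(Z, Z))))))))
  →22  S(S(S(S(S(add(add(S(add(Z, Z)), mul(SZ, add(SSSZ, Z))), add(mul(Z, Z), add(Z, Z))))))))
  →23  S(S(S(S(S(add(S(add(add(Z, Z), mul(SZ, add(SSSZ, Z)))), add(mul(Z, Z), add(Z, Z))))))))
  →24  S(S(S(S(S(S(add(add(add(Z, Z), mul(SZ, add(SSSZ, Z))), add(mul(Z, Z), add(Z, Z)))))))))
  →25  S(S(S(S(S(S(add(add(Z, mul(SZ, add(SSSZ, Z))), add(mul(Z, Z), add(Z, Z)))))))))
  →26  S(S(S(S(S(S(add(mul(SZ, add(SSSZ, Z)), add(mul(Z, Z), add(Z, Z)))))))))
  →27  S(S(S(S(S(S(add(add(add(SSSZ, Z), mul(Z, add(SSSZ, Z))), add(mul(Z, Z), add(Z, Z)))))))))
  →28  S(S(S(S(S(S(add(add(S(add(SSZ, Z)), mul(Z, add(SSSZ, Z))), add(mul(Z, Z), add(Z, Z)))))))))
  →29  S(S(S(S(S(S(add(S(add(add(SSZ, Z), mul(Z, add(SSSZ, Z)))), add(mul(Z, Z), add(Z, Z)))))))))
  →30  S(S(S(S(S(S(S(add(add(add(SSZ, Z), mul(Z, add(SSSZ, Z))), add(mul(Z, Z), add(Z, Z))))))))))
  →31  S(S(S(S(S(S(S(add(add(S(add(SZ, Z)), mul(Z, add(SSSZ, Z))), add(mul(Z, Z), add(Z, Z))))))))))
  →32  S(S(S(S(S(S(S(add(S(add(add(SZ, Z), mul(Z, add(SSSZ, Z)))), add(mul(Z, Z), add(Z, Z))))))))))
  →33  S(S(S(S(S(S(S(S(add(add(add(SZ, Z), mul(Z, add(SSSZ, Z))), add(mul(Z, Z), add(Z, Z)))))))))))
  →34  S(S(S(S(S(S(S(S(add(add(S(add(Z, Z)), mul(Z, add(SSSZ, Z))), add(mul(Z, Z), add(Z, Z)))))))))))
  →35  S(S(S(S(S(S(S(S(add(S(add(add(Z, Z), mul(Z, add(SSSZ, Z)))), add(mul(Z, Z), add(Z, Z)))))))))))
  →36  S(S(S(S(S(S(S(S(S(add(add(add(Z, Z), mul(Z, add(SSSZ, Z))), add(mul(Z, Z), add(Z, Z))))))))))))
  →37  S(S(S(S(S(S(S(S(S(add(add(Z, mul(Z, add(SSSZ, Z))), add(mul(Z, Z), add(Z, Z))))))))))))
  →38  S(S(S(S(S(S(S(S(S(add(mul(Z, add(SSSZ, Z)), add(mul(Z, Z), add(Z, Z))))))))))))
  →39  S(S(S(S(S(S(S(S(S(add(Z, add(mul(Z, Z), add(Z, Z))))))))))))
  →40  S(S(S(S(S(S(S(S(S(add(mul(Z, Z), add(Z, Z)))))))))))
  →41  S(S(S(S(S(S(S(S(S(add(Z, add(Z, Z)))))))))))
  →42  S(S(S(S(S(S(S(S(S(add(Z, Z))))))))))
  →43  S^9(Z)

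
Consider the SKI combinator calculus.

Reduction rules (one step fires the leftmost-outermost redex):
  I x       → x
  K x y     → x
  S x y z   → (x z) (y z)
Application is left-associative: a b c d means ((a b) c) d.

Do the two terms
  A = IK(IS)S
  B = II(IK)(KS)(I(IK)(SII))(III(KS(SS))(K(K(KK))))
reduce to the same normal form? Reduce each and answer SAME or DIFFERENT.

Term A:
  start: IK(IS)S
  →1  K(IS)S
  →2  IS
  →3  S

Term B:
  start: II(IK)(KS)(I(IK)(SII))(III(KS(SS))(K(K(KK))))
  →1  I(IK)(KS)(I(IK)(SII))(III(KS(SS))(K(K(KK))))
  →2  IK(KS)(I(IK)(SII))(III(KS(SS))(K(K(KK))))
  →3  K(KS)(I(IK)(SII))(III(KS(SS))(K(K(KK))))
  →4  KS(III(KS(SS))(K(K(KK))))
  →5  S

Answer: SAME — A ⇓ S, B ⇓ S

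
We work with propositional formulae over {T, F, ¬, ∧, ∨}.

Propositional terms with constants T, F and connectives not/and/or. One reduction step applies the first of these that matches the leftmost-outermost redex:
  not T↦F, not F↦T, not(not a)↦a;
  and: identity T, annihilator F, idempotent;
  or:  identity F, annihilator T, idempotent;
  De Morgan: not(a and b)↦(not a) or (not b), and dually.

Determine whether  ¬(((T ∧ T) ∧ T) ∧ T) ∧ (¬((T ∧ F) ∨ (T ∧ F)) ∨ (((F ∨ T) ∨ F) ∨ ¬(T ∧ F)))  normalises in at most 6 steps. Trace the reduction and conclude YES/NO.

Answer: NO — after 6 steps the term is ¬T ∧ (¬((T ∧ F) ∨ (T ∧ F)) ∨ (((F ∨ T) ∨ F) ∨ ¬(T ∧ F))), not yet normal

Working:
  start: ¬(((T ∧ T) ∧ T) ∧ T) ∧ (¬((T ∧ F) ∨ (T ∧ F)) ∨ (((F ∨ T) ∨ F) ∨ ¬(T ∧ F)))
  step 1: (¬((T ∧ T) ∧ T) ∨ ¬T) ∧ (¬((T ∧ F) ∨ (T ∧ F)) ∨ (((F ∨ T) ∨ F) ∨ ¬(T ∧ F)))
  step 2: ((¬(T ∧ T) ∨ ¬T) ∨ ¬T) ∧ (¬((T ∧ F) ∨ (T ∧ F)) ∨ (((F ∨ T) ∨ F) ∨ ¬(T ∧ F)))
  step 3: (((¬T ∨ ¬T) ∨ ¬T) ∨ ¬T) ∧ (¬((T ∧ F) ∨ (T ∧ F)) ∨ (((F ∨ T) ∨ F) ∨ ¬(T ∧ F)))
  step 4: ((¬T ∨ ¬T) ∨ ¬T) ∧ (¬((T ∧ F) ∨ (T ∧ F)) ∨ (((F ∨ T) ∨ F) ∨ ¬(T ∧ F)))
  step 5: (¬T ∨ ¬T) ∧ (¬((T ∧ F) ∨ (T ∧ F)) ∨ (((F ∨ T) ∨ F) ∨ ¬(T ∧ F)))
  step 6: ¬T ∧ (¬((T ∧ F) ∨ (T ∧ F)) ∨ (((F ∨ T) ∨ F) ∨ ¬(T ∧ F)))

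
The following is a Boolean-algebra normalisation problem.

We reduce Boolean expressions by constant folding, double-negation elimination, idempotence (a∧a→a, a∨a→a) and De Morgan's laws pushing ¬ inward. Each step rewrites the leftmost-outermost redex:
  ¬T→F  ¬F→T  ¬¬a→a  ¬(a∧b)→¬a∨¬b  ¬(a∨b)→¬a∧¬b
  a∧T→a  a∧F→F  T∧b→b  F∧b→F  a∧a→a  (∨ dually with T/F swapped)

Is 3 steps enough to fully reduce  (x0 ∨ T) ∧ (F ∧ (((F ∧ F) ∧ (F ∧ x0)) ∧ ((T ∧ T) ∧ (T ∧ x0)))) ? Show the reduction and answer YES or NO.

  start: (x0 ∨ T) ∧ (F ∧ (((F ∧ F) ∧ (F ∧ x0)) ∧ ((T ∧ T) ∧ (T ∧ x0))))
  step 1: T ∧ (F ∧ (((F ∧ F) ∧ (F ∧ x0)) ∧ ((T ∧ T) ∧ (T ∧ x0))))
  step 2: F ∧ (((F ∧ F) ∧ (F ∧ x0)) ∧ ((T ∧ T) ∧ (T ∧ x0)))
  step 3: F

Answer: YES — reaches normal form F in 3 ≤ 3 steps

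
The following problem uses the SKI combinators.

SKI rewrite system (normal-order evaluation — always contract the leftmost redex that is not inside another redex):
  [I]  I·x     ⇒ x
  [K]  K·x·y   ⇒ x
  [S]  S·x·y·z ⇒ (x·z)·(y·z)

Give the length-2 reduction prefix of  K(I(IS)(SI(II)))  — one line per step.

  start: K(I(IS)(SI(II)))
  [1] K(IS(SI(II)))
  [2] K(S(SI(II)))

Answer: after 2 steps: K(S(SI(II)))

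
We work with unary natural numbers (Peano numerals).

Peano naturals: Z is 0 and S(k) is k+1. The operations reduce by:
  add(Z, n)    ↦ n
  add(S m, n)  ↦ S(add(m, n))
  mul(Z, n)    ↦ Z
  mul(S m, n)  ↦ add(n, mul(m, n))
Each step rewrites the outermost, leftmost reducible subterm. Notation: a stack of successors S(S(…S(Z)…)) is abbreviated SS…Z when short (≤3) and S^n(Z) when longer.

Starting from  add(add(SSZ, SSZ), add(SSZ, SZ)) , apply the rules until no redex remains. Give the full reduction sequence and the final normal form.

  start: add(add(SSZ, SSZ), add(SSZ, SZ))
  step 1: add(S(add(SZ, SSZ)), add(SSZ, SZ))
  step 2: S(add(add(SZ, SSZ), add(SSZ, SZ)))
  step 3: S(add(S(add(Z, SSZ)), add(SSZ, SZ)))
  step 4: S(S(add(add(Z, SSZ), add(SSZ, SZ))))
  step 5: S(S(add(SSZ, add(SSZ, SZ))))
  step 6: S(S(S(add(SZ, add(SSZ, SZ)))))
  step 7: S(S(S(S(add(Z, add(SSZ, SZ))))))
  step 8: S(S(S(S(add(SSZ, SZ)))))
  step 9: S(S(S(S(S(add(SZ, SZ))))))
  step 10: S(S(S(S(S(S(add(Z, SZ)))))))
  step 11: S^7(Z)

Answer: normal form = S^7(Z)  (in 11 steps)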